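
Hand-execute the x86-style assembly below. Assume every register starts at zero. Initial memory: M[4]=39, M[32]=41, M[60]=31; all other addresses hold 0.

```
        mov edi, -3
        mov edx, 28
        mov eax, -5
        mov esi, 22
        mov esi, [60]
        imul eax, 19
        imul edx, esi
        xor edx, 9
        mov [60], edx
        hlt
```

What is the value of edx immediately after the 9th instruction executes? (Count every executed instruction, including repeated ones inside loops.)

877

edi=-3
edx=28
eax=-5
esi=22
esi=M[60]=31
eax=(-5)*19=-95
edx=28*31=868
edx=868^9=877
mov [60], edx → M[60]=877
After step 9: edx = 877.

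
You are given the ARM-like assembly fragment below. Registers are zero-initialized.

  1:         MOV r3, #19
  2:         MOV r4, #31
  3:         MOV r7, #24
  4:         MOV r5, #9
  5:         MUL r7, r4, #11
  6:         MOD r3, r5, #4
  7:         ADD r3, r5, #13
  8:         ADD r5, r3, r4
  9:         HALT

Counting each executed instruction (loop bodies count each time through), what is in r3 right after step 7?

22

MOV r3, #19 → r3=19
MOV r4, #31 → r4=31
MOV r7, #24 → r7=24
MOV r5, #9 → r5=9
MUL r7, r4, #11 → r7=31*11=341
MOD r3, r5, #4 → r3=9%4=1
ADD r3, r5, #13 → r3=9+13=22
After step 7: r3 = 22.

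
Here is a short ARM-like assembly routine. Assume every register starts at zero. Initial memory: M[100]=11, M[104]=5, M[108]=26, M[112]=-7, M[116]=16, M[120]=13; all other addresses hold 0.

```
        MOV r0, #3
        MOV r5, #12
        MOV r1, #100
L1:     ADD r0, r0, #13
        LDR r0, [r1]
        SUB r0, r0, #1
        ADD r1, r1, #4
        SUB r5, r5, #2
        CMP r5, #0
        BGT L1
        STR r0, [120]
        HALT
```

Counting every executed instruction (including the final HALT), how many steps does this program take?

47

after MOV r0, #3: r0=3
after MOV r5, #12: r5=12
after MOV r1, #100: r1=100
after ADD r0, r0, #13: r0=3+13=16
after LDR r0, [r1]: r0=M[100]=11
after SUB r0, r0, #1: r0=11-1=10
after ADD r1, r1, #4: r1=100+4=104
after SUB r5, r5, #2: r5=12-2=10
CMP r5, #0  (cmp 10,0)
BGT L1: taken
after ADD r0, r0, #13: r0=10+13=23
after LDR r0, [r1]: r0=M[104]=5
after SUB r0, r0, #1: r0=5-1=4
after ADD r1, r1, #4: r1=104+4=108
after SUB r5, r5, #2: r5=10-2=8
CMP r5, #0  (cmp 8,0)
BGT L1: taken
after ADD r0, r0, #13: r0=4+13=17
after LDR r0, [r1]: r0=M[108]=26
after SUB r0, r0, #1: r0=26-1=25
after ADD r1, r1, #4: r1=108+4=112
after SUB r5, r5, #2: r5=8-2=6
CMP r5, #0  (cmp 6,0)
BGT L1: taken
after ADD r0, r0, #13: r0=25+13=38
after LDR r0, [r1]: r0=M[112]=-7
after SUB r0, r0, #1: r0=(-7)-1=-8
after ADD r1, r1, #4: r1=112+4=116
after SUB r5, r5, #2: r5=6-2=4
CMP r5, #0  (cmp 4,0)
BGT L1: taken
after ADD r0, r0, #13: r0=(-8)+13=5
after LDR r0, [r1]: r0=M[116]=16
after SUB r0, r0, #1: r0=16-1=15
after ADD r1, r1, #4: r1=116+4=120
after SUB r5, r5, #2: r5=4-2=2
CMP r5, #0  (cmp 2,0)
BGT L1: taken
after ADD r0, r0, #13: r0=15+13=28
after LDR r0, [r1]: r0=M[120]=13
after SUB r0, r0, #1: r0=13-1=12
after ADD r1, r1, #4: r1=120+4=124
after SUB r5, r5, #2: r5=2-2=0
CMP r5, #0  (cmp 0,0)
BGT L1: not taken
STR r0, [120] → M[120]=12
halt.
Total executed instructions: 47.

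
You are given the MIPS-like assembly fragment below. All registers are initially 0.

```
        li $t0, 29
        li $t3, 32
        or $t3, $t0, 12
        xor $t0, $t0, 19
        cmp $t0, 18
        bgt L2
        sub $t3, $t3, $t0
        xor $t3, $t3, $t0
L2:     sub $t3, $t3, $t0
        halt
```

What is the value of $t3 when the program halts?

-13

li $t0, 29 → $t0=29
li $t3, 32 → $t3=32
or $t3, $t0, 12 → $t3=29|12=29
xor $t0, $t0, 19 → $t0=29^19=14
cmp $t0, 18  (cmp 14,18)
bgt L2: not taken
sub $t3, $t3, $t0 → $t3=29-14=15
xor $t3, $t3, $t0 → $t3=15^14=1
sub $t3, $t3, $t0 → $t3=1-14=-13
halt.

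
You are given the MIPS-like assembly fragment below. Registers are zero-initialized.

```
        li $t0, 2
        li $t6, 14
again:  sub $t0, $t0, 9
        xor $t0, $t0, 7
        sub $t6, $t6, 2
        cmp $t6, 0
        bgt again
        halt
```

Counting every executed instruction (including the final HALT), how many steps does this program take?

38

li $t0, 2 → $t0=2
li $t6, 14 → $t6=14
sub $t0, $t0, 9 → $t0=2-9=-7
xor $t0, $t0, 7 → $t0=(-7)^7=-2
sub $t6, $t6, 2 → $t6=14-2=12
cmp $t6, 0  (cmp 12,0)
bgt again: taken
sub $t0, $t0, 9 → $t0=(-2)-9=-11
xor $t0, $t0, 7 → $t0=(-11)^7=-14
sub $t6, $t6, 2 → $t6=12-2=10
cmp $t6, 0  (cmp 10,0)
bgt again: taken
sub $t0, $t0, 9 → $t0=(-14)-9=-23
xor $t0, $t0, 7 → $t0=(-23)^7=-18
sub $t6, $t6, 2 → $t6=10-2=8
cmp $t6, 0  (cmp 8,0)
bgt again: taken
sub $t0, $t0, 9 → $t0=(-18)-9=-27
xor $t0, $t0, 7 → $t0=(-27)^7=-30
sub $t6, $t6, 2 → $t6=8-2=6
cmp $t6, 0  (cmp 6,0)
bgt again: taken
sub $t0, $t0, 9 → $t0=(-30)-9=-39
xor $t0, $t0, 7 → $t0=(-39)^7=-34
sub $t6, $t6, 2 → $t6=6-2=4
cmp $t6, 0  (cmp 4,0)
bgt again: taken
sub $t0, $t0, 9 → $t0=(-34)-9=-43
xor $t0, $t0, 7 → $t0=(-43)^7=-46
sub $t6, $t6, 2 → $t6=4-2=2
cmp $t6, 0  (cmp 2,0)
bgt again: taken
sub $t0, $t0, 9 → $t0=(-46)-9=-55
xor $t0, $t0, 7 → $t0=(-55)^7=-50
sub $t6, $t6, 2 → $t6=2-2=0
cmp $t6, 0  (cmp 0,0)
bgt again: not taken
halt.
Total executed instructions: 38.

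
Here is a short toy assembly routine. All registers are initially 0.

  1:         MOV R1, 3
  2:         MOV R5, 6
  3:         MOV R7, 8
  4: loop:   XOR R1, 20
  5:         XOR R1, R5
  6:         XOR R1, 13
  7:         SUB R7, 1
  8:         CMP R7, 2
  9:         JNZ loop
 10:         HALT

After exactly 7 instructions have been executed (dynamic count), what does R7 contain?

7

R1=3
R5=6
R7=8
R1=3^20=23
R1=23^6=17
R1=17^13=28
R7=8-1=7
After step 7: R7 = 7.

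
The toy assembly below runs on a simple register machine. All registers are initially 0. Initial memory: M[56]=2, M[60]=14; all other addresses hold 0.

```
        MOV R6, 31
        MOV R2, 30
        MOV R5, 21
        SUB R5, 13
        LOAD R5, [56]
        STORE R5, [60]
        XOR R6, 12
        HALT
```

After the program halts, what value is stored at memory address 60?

2

after MOV R6, 31: R6=31
after MOV R2, 30: R2=30
after MOV R5, 21: R5=21
after SUB R5, 13: R5=21-13=8
after LOAD R5, [56]: R5=M[56]=2
STORE R5, [60] → M[60]=2
after XOR R6, 12: R6=31^12=19
halt.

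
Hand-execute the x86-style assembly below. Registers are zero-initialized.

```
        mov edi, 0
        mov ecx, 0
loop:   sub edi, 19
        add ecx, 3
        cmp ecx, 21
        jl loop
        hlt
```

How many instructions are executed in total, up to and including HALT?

mov edi, 0 → edi=0
mov ecx, 0 → ecx=0
sub edi, 19 → edi=0-19=-19
add ecx, 3 → ecx=0+3=3
cmp ecx, 21  (cmp 3,21)
jl loop: taken
sub edi, 19 → edi=(-19)-19=-38
add ecx, 3 → ecx=3+3=6
cmp ecx, 21  (cmp 6,21)
jl loop: taken
sub edi, 19 → edi=(-38)-19=-57
add ecx, 3 → ecx=6+3=9
cmp ecx, 21  (cmp 9,21)
jl loop: taken
sub edi, 19 → edi=(-57)-19=-76
add ecx, 3 → ecx=9+3=12
cmp ecx, 21  (cmp 12,21)
jl loop: taken
sub edi, 19 → edi=(-76)-19=-95
add ecx, 3 → ecx=12+3=15
cmp ecx, 21  (cmp 15,21)
jl loop: taken
sub edi, 19 → edi=(-95)-19=-114
add ecx, 3 → ecx=15+3=18
cmp ecx, 21  (cmp 18,21)
jl loop: taken
sub edi, 19 → edi=(-114)-19=-133
add ecx, 3 → ecx=18+3=21
cmp ecx, 21  (cmp 21,21)
jl loop: not taken
halt.
Total executed instructions: 31.

31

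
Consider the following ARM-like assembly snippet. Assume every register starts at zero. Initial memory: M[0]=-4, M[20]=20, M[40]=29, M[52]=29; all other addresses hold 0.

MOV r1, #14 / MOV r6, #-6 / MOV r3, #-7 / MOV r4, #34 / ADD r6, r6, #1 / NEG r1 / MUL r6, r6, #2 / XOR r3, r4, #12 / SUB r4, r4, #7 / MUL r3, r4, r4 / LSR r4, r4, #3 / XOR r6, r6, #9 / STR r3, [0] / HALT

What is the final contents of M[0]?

after MOV r1, #14: r1=14
after MOV r6, #-6: r6=-6
after MOV r3, #-7: r3=-7
after MOV r4, #34: r4=34
after ADD r6, r6, #1: r6=(-6)+1=-5
after NEG r1: r1=-(14)=-14
after MUL r6, r6, #2: r6=(-5)*2=-10
after XOR r3, r4, #12: r3=34^12=46
after SUB r4, r4, #7: r4=34-7=27
after MUL r3, r4, r4: r3=27*27=729
after LSR r4, r4, #3: r4=27>>3=3
after XOR r6, r6, #9: r6=(-10)^9=-1
STR r3, [0] → M[0]=729
halt.

729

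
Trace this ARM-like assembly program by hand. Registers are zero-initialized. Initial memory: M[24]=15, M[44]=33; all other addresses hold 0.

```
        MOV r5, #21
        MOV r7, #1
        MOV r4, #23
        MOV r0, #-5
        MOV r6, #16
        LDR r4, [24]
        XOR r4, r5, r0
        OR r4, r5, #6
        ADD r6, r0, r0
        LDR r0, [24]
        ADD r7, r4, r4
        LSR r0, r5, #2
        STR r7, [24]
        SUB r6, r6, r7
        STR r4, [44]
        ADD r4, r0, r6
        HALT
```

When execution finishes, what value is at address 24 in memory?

MOV r5, #21 → r5=21
MOV r7, #1 → r7=1
MOV r4, #23 → r4=23
MOV r0, #-5 → r0=-5
MOV r6, #16 → r6=16
LDR r4, [24] → r4=M[24]=15
XOR r4, r5, r0 → r4=21^(-5)=-18
OR r4, r5, #6 → r4=21|6=23
ADD r6, r0, r0 → r6=(-5)+(-5)=-10
LDR r0, [24] → r0=M[24]=15
ADD r7, r4, r4 → r7=23+23=46
LSR r0, r5, #2 → r0=21>>2=5
STR r7, [24] → M[24]=46
SUB r6, r6, r7 → r6=(-10)-46=-56
STR r4, [44] → M[44]=23
ADD r4, r0, r6 → r4=5+(-56)=-51
halt.

46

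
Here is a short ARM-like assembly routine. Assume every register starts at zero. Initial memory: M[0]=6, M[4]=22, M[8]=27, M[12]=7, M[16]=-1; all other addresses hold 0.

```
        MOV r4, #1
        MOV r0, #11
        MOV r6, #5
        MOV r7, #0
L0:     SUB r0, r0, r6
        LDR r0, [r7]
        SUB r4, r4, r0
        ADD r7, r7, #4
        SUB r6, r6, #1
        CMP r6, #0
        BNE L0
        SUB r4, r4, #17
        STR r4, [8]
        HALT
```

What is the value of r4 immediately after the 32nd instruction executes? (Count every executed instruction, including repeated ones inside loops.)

MOV r4, #1 → r4=1
MOV r0, #11 → r0=11
MOV r6, #5 → r6=5
MOV r7, #0 → r7=0
SUB r0, r0, r6 → r0=11-5=6
LDR r0, [r7] → r0=M[0]=6
SUB r4, r4, r0 → r4=1-6=-5
ADD r7, r7, #4 → r7=0+4=4
SUB r6, r6, #1 → r6=5-1=4
CMP r6, #0  (cmp 4,0)
BNE L0: taken
SUB r0, r0, r6 → r0=6-4=2
LDR r0, [r7] → r0=M[4]=22
SUB r4, r4, r0 → r4=(-5)-22=-27
ADD r7, r7, #4 → r7=4+4=8
SUB r6, r6, #1 → r6=4-1=3
CMP r6, #0  (cmp 3,0)
BNE L0: taken
SUB r0, r0, r6 → r0=22-3=19
LDR r0, [r7] → r0=M[8]=27
SUB r4, r4, r0 → r4=(-27)-27=-54
ADD r7, r7, #4 → r7=8+4=12
SUB r6, r6, #1 → r6=3-1=2
CMP r6, #0  (cmp 2,0)
BNE L0: taken
SUB r0, r0, r6 → r0=27-2=25
LDR r0, [r7] → r0=M[12]=7
SUB r4, r4, r0 → r4=(-54)-7=-61
ADD r7, r7, #4 → r7=12+4=16
SUB r6, r6, #1 → r6=2-1=1
CMP r6, #0  (cmp 1,0)
BNE L0: taken
After step 32: r4 = -61.

-61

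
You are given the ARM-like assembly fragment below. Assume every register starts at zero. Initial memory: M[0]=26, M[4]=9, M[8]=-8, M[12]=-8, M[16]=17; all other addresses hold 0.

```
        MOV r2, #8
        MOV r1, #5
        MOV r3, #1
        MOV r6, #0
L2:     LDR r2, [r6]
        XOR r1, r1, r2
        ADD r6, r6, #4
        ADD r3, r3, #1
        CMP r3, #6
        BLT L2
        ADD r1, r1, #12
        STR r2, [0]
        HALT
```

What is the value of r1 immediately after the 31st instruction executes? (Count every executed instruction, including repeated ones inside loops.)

7

MOV r2, #8 → r2=8
MOV r1, #5 → r1=5
MOV r3, #1 → r3=1
MOV r6, #0 → r6=0
LDR r2, [r6] → r2=M[0]=26
XOR r1, r1, r2 → r1=5^26=31
ADD r6, r6, #4 → r6=0+4=4
ADD r3, r3, #1 → r3=1+1=2
CMP r3, #6  (cmp 2,6)
BLT L2: taken
LDR r2, [r6] → r2=M[4]=9
XOR r1, r1, r2 → r1=31^9=22
ADD r6, r6, #4 → r6=4+4=8
ADD r3, r3, #1 → r3=2+1=3
CMP r3, #6  (cmp 3,6)
BLT L2: taken
LDR r2, [r6] → r2=M[8]=-8
XOR r1, r1, r2 → r1=22^(-8)=-18
ADD r6, r6, #4 → r6=8+4=12
ADD r3, r3, #1 → r3=3+1=4
CMP r3, #6  (cmp 4,6)
BLT L2: taken
LDR r2, [r6] → r2=M[12]=-8
XOR r1, r1, r2 → r1=(-18)^(-8)=22
ADD r6, r6, #4 → r6=12+4=16
ADD r3, r3, #1 → r3=4+1=5
CMP r3, #6  (cmp 5,6)
BLT L2: taken
LDR r2, [r6] → r2=M[16]=17
XOR r1, r1, r2 → r1=22^17=7
ADD r6, r6, #4 → r6=16+4=20
After step 31: r1 = 7.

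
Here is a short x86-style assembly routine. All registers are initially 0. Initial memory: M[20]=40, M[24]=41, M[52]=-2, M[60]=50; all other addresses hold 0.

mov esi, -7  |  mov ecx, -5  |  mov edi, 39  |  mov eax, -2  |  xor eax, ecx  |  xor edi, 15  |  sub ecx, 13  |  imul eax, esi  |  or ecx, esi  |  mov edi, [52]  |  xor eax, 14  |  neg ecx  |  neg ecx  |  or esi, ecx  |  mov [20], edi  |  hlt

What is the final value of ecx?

esi=-7
ecx=-5
edi=39
eax=-2
eax=(-2)^(-5)=5
edi=39^15=40
ecx=(-5)-13=-18
eax=5*(-7)=-35
ecx=(-18)|(-7)=-1
edi=M[52]=-2
eax=(-35)^14=-45
ecx=-(-1)=1
ecx=-(1)=-1
esi=(-7)|(-1)=-1
mov [20], edi → M[20]=-2
halt.

-1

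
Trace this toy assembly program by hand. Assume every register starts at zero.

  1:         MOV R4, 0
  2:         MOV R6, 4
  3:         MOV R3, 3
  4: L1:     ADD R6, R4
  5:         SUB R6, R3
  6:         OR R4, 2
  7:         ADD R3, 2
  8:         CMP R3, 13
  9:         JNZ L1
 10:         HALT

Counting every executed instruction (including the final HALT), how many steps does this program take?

after MOV R4, 0: R4=0
after MOV R6, 4: R6=4
after MOV R3, 3: R3=3
after ADD R6, R4: R6=4+0=4
after SUB R6, R3: R6=4-3=1
after OR R4, 2: R4=0|2=2
after ADD R3, 2: R3=3+2=5
CMP R3, 13  (cmp 5,13)
JNZ L1: taken
after ADD R6, R4: R6=1+2=3
after SUB R6, R3: R6=3-5=-2
after OR R4, 2: R4=2|2=2
after ADD R3, 2: R3=5+2=7
CMP R3, 13  (cmp 7,13)
JNZ L1: taken
after ADD R6, R4: R6=(-2)+2=0
after SUB R6, R3: R6=0-7=-7
after OR R4, 2: R4=2|2=2
after ADD R3, 2: R3=7+2=9
CMP R3, 13  (cmp 9,13)
JNZ L1: taken
after ADD R6, R4: R6=(-7)+2=-5
after SUB R6, R3: R6=(-5)-9=-14
after OR R4, 2: R4=2|2=2
after ADD R3, 2: R3=9+2=11
CMP R3, 13  (cmp 11,13)
JNZ L1: taken
after ADD R6, R4: R6=(-14)+2=-12
after SUB R6, R3: R6=(-12)-11=-23
after OR R4, 2: R4=2|2=2
after ADD R3, 2: R3=11+2=13
CMP R3, 13  (cmp 13,13)
JNZ L1: not taken
halt.
Total executed instructions: 34.

34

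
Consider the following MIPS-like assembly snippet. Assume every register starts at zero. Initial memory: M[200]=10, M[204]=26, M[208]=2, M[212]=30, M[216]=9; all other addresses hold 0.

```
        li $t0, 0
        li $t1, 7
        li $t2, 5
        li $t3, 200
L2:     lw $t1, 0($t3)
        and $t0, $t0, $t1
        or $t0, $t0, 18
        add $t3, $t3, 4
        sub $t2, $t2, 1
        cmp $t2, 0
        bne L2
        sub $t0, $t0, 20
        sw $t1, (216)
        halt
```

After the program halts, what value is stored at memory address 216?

9

$t0=0
$t1=7
$t2=5
$t3=200
$t1=M[200]=10
$t0=0&10=0
$t0=0|18=18
$t3=200+4=204
$t2=5-1=4
cmp $t2, 0  (cmp 4,0)
bne L2: taken
$t1=M[204]=26
$t0=18&26=18
$t0=18|18=18
$t3=204+4=208
$t2=4-1=3
cmp $t2, 0  (cmp 3,0)
bne L2: taken
$t1=M[208]=2
$t0=18&2=2
$t0=2|18=18
$t3=208+4=212
$t2=3-1=2
cmp $t2, 0  (cmp 2,0)
bne L2: taken
$t1=M[212]=30
$t0=18&30=18
$t0=18|18=18
$t3=212+4=216
$t2=2-1=1
cmp $t2, 0  (cmp 1,0)
bne L2: taken
$t1=M[216]=9
$t0=18&9=0
$t0=0|18=18
$t3=216+4=220
$t2=1-1=0
cmp $t2, 0  (cmp 0,0)
bne L2: not taken
$t0=18-20=-2
sw $t1, (216) → M[216]=9
halt.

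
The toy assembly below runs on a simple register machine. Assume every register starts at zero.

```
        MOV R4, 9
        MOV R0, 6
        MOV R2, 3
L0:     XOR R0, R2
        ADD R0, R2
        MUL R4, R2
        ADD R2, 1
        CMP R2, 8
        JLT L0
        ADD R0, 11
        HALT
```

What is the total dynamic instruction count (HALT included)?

35

after MOV R4, 9: R4=9
after MOV R0, 6: R0=6
after MOV R2, 3: R2=3
after XOR R0, R2: R0=6^3=5
after ADD R0, R2: R0=5+3=8
after MUL R4, R2: R4=9*3=27
after ADD R2, 1: R2=3+1=4
CMP R2, 8  (cmp 4,8)
JLT L0: taken
after XOR R0, R2: R0=8^4=12
after ADD R0, R2: R0=12+4=16
after MUL R4, R2: R4=27*4=108
after ADD R2, 1: R2=4+1=5
CMP R2, 8  (cmp 5,8)
JLT L0: taken
after XOR R0, R2: R0=16^5=21
after ADD R0, R2: R0=21+5=26
after MUL R4, R2: R4=108*5=540
after ADD R2, 1: R2=5+1=6
CMP R2, 8  (cmp 6,8)
JLT L0: taken
after XOR R0, R2: R0=26^6=28
after ADD R0, R2: R0=28+6=34
after MUL R4, R2: R4=540*6=3240
after ADD R2, 1: R2=6+1=7
CMP R2, 8  (cmp 7,8)
JLT L0: taken
after XOR R0, R2: R0=34^7=37
after ADD R0, R2: R0=37+7=44
after MUL R4, R2: R4=3240*7=22680
after ADD R2, 1: R2=7+1=8
CMP R2, 8  (cmp 8,8)
JLT L0: not taken
after ADD R0, 11: R0=44+11=55
halt.
Total executed instructions: 35.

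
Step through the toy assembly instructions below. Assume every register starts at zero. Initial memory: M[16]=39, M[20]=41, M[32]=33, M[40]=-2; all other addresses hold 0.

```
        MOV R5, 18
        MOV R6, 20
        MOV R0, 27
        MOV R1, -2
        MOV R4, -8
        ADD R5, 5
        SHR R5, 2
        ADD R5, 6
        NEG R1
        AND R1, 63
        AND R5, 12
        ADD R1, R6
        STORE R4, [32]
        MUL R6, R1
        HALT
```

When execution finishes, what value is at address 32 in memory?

-8

R5=18
R6=20
R0=27
R1=-2
R4=-8
R5=18+5=23
R5=23>>2=5
R5=5+6=11
R1=-(-2)=2
R1=2&63=2
R5=11&12=8
R1=2+20=22
STORE R4, [32] → M[32]=-8
R6=20*22=440
halt.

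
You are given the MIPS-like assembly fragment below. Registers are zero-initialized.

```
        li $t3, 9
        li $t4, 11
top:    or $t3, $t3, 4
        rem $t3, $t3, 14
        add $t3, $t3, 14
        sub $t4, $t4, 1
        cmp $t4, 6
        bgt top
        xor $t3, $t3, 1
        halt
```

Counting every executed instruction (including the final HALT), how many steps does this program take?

$t3=9
$t4=11
$t3=9|4=13
$t3=13%14=13
$t3=13+14=27
$t4=11-1=10
cmp $t4, 6  (cmp 10,6)
bgt top: taken
$t3=27|4=31
$t3=31%14=3
$t3=3+14=17
$t4=10-1=9
cmp $t4, 6  (cmp 9,6)
bgt top: taken
$t3=17|4=21
$t3=21%14=7
$t3=7+14=21
$t4=9-1=8
cmp $t4, 6  (cmp 8,6)
bgt top: taken
$t3=21|4=21
$t3=21%14=7
$t3=7+14=21
$t4=8-1=7
cmp $t4, 6  (cmp 7,6)
bgt top: taken
$t3=21|4=21
$t3=21%14=7
$t3=7+14=21
$t4=7-1=6
cmp $t4, 6  (cmp 6,6)
bgt top: not taken
$t3=21^1=20
halt.
Total executed instructions: 34.

34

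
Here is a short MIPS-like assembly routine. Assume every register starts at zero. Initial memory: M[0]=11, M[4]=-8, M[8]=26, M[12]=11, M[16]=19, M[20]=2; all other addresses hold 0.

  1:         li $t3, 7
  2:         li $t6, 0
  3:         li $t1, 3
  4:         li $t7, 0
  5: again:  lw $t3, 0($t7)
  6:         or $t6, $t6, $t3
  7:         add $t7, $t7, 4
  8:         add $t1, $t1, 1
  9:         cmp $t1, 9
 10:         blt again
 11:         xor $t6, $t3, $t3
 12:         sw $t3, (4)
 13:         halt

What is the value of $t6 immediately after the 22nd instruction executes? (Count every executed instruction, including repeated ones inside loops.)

-5

$t3=7
$t6=0
$t1=3
$t7=0
$t3=M[0]=11
$t6=0|11=11
$t7=0+4=4
$t1=3+1=4
cmp $t1, 9  (cmp 4,9)
blt again: taken
$t3=M[4]=-8
$t6=11|(-8)=-5
$t7=4+4=8
$t1=4+1=5
cmp $t1, 9  (cmp 5,9)
blt again: taken
$t3=M[8]=26
$t6=(-5)|26=-5
$t7=8+4=12
$t1=5+1=6
cmp $t1, 9  (cmp 6,9)
blt again: taken
After step 22: $t6 = -5.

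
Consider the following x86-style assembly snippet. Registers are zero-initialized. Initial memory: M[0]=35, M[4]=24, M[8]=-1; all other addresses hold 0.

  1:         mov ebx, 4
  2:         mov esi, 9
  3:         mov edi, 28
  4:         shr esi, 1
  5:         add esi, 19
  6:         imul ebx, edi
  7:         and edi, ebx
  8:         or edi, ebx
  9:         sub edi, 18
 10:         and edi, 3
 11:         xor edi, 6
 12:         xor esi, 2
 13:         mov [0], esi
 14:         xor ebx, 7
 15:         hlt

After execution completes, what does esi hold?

21

after mov ebx, 4: ebx=4
after mov esi, 9: esi=9
after mov edi, 28: edi=28
after shr esi, 1: esi=9>>1=4
after add esi, 19: esi=4+19=23
after imul ebx, edi: ebx=4*28=112
after and edi, ebx: edi=28&112=16
after or edi, ebx: edi=16|112=112
after sub edi, 18: edi=112-18=94
after and edi, 3: edi=94&3=2
after xor edi, 6: edi=2^6=4
after xor esi, 2: esi=23^2=21
mov [0], esi → M[0]=21
after xor ebx, 7: ebx=112^7=119
halt.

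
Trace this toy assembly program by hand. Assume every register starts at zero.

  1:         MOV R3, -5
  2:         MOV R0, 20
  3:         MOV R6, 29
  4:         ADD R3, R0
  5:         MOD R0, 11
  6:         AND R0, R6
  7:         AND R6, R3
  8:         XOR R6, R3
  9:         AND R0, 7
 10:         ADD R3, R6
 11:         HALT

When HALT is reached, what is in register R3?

17

after MOV R3, -5: R3=-5
after MOV R0, 20: R0=20
after MOV R6, 29: R6=29
after ADD R3, R0: R3=(-5)+20=15
after MOD R0, 11: R0=20%11=9
after AND R0, R6: R0=9&29=9
after AND R6, R3: R6=29&15=13
after XOR R6, R3: R6=13^15=2
after AND R0, 7: R0=9&7=1
after ADD R3, R6: R3=15+2=17
halt.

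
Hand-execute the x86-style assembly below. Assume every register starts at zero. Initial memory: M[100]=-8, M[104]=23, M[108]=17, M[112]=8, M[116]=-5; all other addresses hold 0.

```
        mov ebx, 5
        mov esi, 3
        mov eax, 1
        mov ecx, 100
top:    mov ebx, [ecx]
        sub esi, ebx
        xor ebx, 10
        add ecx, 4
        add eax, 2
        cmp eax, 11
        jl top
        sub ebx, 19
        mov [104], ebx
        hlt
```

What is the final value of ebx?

-34

after mov ebx, 5: ebx=5
after mov esi, 3: esi=3
after mov eax, 1: eax=1
after mov ecx, 100: ecx=100
after mov ebx, [ecx]: ebx=M[100]=-8
after sub esi, ebx: esi=3-(-8)=11
after xor ebx, 10: ebx=(-8)^10=-14
after add ecx, 4: ecx=100+4=104
after add eax, 2: eax=1+2=3
cmp eax, 11  (cmp 3,11)
jl top: taken
after mov ebx, [ecx]: ebx=M[104]=23
after sub esi, ebx: esi=11-23=-12
after xor ebx, 10: ebx=23^10=29
after add ecx, 4: ecx=104+4=108
after add eax, 2: eax=3+2=5
cmp eax, 11  (cmp 5,11)
jl top: taken
after mov ebx, [ecx]: ebx=M[108]=17
after sub esi, ebx: esi=(-12)-17=-29
after xor ebx, 10: ebx=17^10=27
after add ecx, 4: ecx=108+4=112
after add eax, 2: eax=5+2=7
cmp eax, 11  (cmp 7,11)
jl top: taken
after mov ebx, [ecx]: ebx=M[112]=8
after sub esi, ebx: esi=(-29)-8=-37
after xor ebx, 10: ebx=8^10=2
after add ecx, 4: ecx=112+4=116
after add eax, 2: eax=7+2=9
cmp eax, 11  (cmp 9,11)
jl top: taken
after mov ebx, [ecx]: ebx=M[116]=-5
after sub esi, ebx: esi=(-37)-(-5)=-32
after xor ebx, 10: ebx=(-5)^10=-15
after add ecx, 4: ecx=116+4=120
after add eax, 2: eax=9+2=11
cmp eax, 11  (cmp 11,11)
jl top: not taken
after sub ebx, 19: ebx=(-15)-19=-34
mov [104], ebx → M[104]=-34
halt.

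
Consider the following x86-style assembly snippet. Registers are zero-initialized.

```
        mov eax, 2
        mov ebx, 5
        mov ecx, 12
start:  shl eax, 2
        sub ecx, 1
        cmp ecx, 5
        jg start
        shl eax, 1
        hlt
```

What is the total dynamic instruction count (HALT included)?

33

after mov eax, 2: eax=2
after mov ebx, 5: ebx=5
after mov ecx, 12: ecx=12
after shl eax, 2: eax=2<<2=8
after sub ecx, 1: ecx=12-1=11
cmp ecx, 5  (cmp 11,5)
jg start: taken
after shl eax, 2: eax=8<<2=32
after sub ecx, 1: ecx=11-1=10
cmp ecx, 5  (cmp 10,5)
jg start: taken
after shl eax, 2: eax=32<<2=128
after sub ecx, 1: ecx=10-1=9
cmp ecx, 5  (cmp 9,5)
jg start: taken
after shl eax, 2: eax=128<<2=512
after sub ecx, 1: ecx=9-1=8
cmp ecx, 5  (cmp 8,5)
jg start: taken
after shl eax, 2: eax=512<<2=2048
after sub ecx, 1: ecx=8-1=7
cmp ecx, 5  (cmp 7,5)
jg start: taken
after shl eax, 2: eax=2048<<2=8192
after sub ecx, 1: ecx=7-1=6
cmp ecx, 5  (cmp 6,5)
jg start: taken
after shl eax, 2: eax=8192<<2=32768
after sub ecx, 1: ecx=6-1=5
cmp ecx, 5  (cmp 5,5)
jg start: not taken
after shl eax, 1: eax=32768<<1=65536
halt.
Total executed instructions: 33.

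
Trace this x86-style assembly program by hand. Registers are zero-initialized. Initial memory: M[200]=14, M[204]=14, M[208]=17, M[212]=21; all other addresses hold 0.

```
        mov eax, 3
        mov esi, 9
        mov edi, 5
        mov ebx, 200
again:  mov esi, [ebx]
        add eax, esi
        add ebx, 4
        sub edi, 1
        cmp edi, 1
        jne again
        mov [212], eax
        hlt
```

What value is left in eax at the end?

69

after mov eax, 3: eax=3
after mov esi, 9: esi=9
after mov edi, 5: edi=5
after mov ebx, 200: ebx=200
after mov esi, [ebx]: esi=M[200]=14
after add eax, esi: eax=3+14=17
after add ebx, 4: ebx=200+4=204
after sub edi, 1: edi=5-1=4
cmp edi, 1  (cmp 4,1)
jne again: taken
after mov esi, [ebx]: esi=M[204]=14
after add eax, esi: eax=17+14=31
after add ebx, 4: ebx=204+4=208
after sub edi, 1: edi=4-1=3
cmp edi, 1  (cmp 3,1)
jne again: taken
after mov esi, [ebx]: esi=M[208]=17
after add eax, esi: eax=31+17=48
after add ebx, 4: ebx=208+4=212
after sub edi, 1: edi=3-1=2
cmp edi, 1  (cmp 2,1)
jne again: taken
after mov esi, [ebx]: esi=M[212]=21
after add eax, esi: eax=48+21=69
after add ebx, 4: ebx=212+4=216
after sub edi, 1: edi=2-1=1
cmp edi, 1  (cmp 1,1)
jne again: not taken
mov [212], eax → M[212]=69
halt.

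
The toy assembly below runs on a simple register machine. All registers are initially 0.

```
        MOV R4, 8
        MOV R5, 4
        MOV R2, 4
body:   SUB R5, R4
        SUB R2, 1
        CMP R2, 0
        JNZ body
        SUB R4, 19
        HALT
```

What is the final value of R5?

-28

after MOV R4, 8: R4=8
after MOV R5, 4: R5=4
after MOV R2, 4: R2=4
after SUB R5, R4: R5=4-8=-4
after SUB R2, 1: R2=4-1=3
CMP R2, 0  (cmp 3,0)
JNZ body: taken
after SUB R5, R4: R5=(-4)-8=-12
after SUB R2, 1: R2=3-1=2
CMP R2, 0  (cmp 2,0)
JNZ body: taken
after SUB R5, R4: R5=(-12)-8=-20
after SUB R2, 1: R2=2-1=1
CMP R2, 0  (cmp 1,0)
JNZ body: taken
after SUB R5, R4: R5=(-20)-8=-28
after SUB R2, 1: R2=1-1=0
CMP R2, 0  (cmp 0,0)
JNZ body: not taken
after SUB R4, 19: R4=8-19=-11
halt.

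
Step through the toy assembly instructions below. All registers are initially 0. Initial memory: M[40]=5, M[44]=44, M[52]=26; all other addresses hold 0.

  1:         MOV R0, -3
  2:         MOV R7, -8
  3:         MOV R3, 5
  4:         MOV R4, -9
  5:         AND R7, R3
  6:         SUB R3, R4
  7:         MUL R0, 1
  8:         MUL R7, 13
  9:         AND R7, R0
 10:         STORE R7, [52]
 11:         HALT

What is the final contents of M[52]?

0

after MOV R0, -3: R0=-3
after MOV R7, -8: R7=-8
after MOV R3, 5: R3=5
after MOV R4, -9: R4=-9
after AND R7, R3: R7=(-8)&5=0
after SUB R3, R4: R3=5-(-9)=14
after MUL R0, 1: R0=(-3)*1=-3
after MUL R7, 13: R7=0*13=0
after AND R7, R0: R7=0&(-3)=0
STORE R7, [52] → M[52]=0
halt.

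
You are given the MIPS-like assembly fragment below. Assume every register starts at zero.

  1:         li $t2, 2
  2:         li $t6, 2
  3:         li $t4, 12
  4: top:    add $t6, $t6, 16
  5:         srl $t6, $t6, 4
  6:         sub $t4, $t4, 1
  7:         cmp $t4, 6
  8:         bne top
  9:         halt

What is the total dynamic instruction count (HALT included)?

li $t2, 2 → $t2=2
li $t6, 2 → $t6=2
li $t4, 12 → $t4=12
add $t6, $t6, 16 → $t6=2+16=18
srl $t6, $t6, 4 → $t6=18>>4=1
sub $t4, $t4, 1 → $t4=12-1=11
cmp $t4, 6  (cmp 11,6)
bne top: taken
add $t6, $t6, 16 → $t6=1+16=17
srl $t6, $t6, 4 → $t6=17>>4=1
sub $t4, $t4, 1 → $t4=11-1=10
cmp $t4, 6  (cmp 10,6)
bne top: taken
add $t6, $t6, 16 → $t6=1+16=17
srl $t6, $t6, 4 → $t6=17>>4=1
sub $t4, $t4, 1 → $t4=10-1=9
cmp $t4, 6  (cmp 9,6)
bne top: taken
add $t6, $t6, 16 → $t6=1+16=17
srl $t6, $t6, 4 → $t6=17>>4=1
sub $t4, $t4, 1 → $t4=9-1=8
cmp $t4, 6  (cmp 8,6)
bne top: taken
add $t6, $t6, 16 → $t6=1+16=17
srl $t6, $t6, 4 → $t6=17>>4=1
sub $t4, $t4, 1 → $t4=8-1=7
cmp $t4, 6  (cmp 7,6)
bne top: taken
add $t6, $t6, 16 → $t6=1+16=17
srl $t6, $t6, 4 → $t6=17>>4=1
sub $t4, $t4, 1 → $t4=7-1=6
cmp $t4, 6  (cmp 6,6)
bne top: not taken
halt.
Total executed instructions: 34.

34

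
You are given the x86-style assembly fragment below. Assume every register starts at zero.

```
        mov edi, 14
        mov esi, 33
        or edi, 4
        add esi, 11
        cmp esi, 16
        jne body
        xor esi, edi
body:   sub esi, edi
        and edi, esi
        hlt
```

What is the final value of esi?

30

mov edi, 14 → edi=14
mov esi, 33 → esi=33
or edi, 4 → edi=14|4=14
add esi, 11 → esi=33+11=44
cmp esi, 16  (cmp 44,16)
jne body: taken
sub esi, edi → esi=44-14=30
and edi, esi → edi=14&30=14
halt.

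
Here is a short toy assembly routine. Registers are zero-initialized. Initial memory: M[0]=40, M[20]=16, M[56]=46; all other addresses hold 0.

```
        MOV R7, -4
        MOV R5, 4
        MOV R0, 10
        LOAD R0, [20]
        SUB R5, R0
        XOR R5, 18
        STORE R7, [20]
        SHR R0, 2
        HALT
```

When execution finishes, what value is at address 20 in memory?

after MOV R7, -4: R7=-4
after MOV R5, 4: R5=4
after MOV R0, 10: R0=10
after LOAD R0, [20]: R0=M[20]=16
after SUB R5, R0: R5=4-16=-12
after XOR R5, 18: R5=(-12)^18=-26
STORE R7, [20] → M[20]=-4
after SHR R0, 2: R0=16>>2=4
halt.

-4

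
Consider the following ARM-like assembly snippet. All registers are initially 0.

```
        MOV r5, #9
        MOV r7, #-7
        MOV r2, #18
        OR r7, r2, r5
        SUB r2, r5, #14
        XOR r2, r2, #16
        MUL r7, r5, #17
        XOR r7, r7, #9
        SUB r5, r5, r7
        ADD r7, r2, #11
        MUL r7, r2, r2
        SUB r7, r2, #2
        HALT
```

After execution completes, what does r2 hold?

r5=9
r7=-7
r2=18
r7=18|9=27
r2=9-14=-5
r2=(-5)^16=-21
r7=9*17=153
r7=153^9=144
r5=9-144=-135
r7=(-21)+11=-10
r7=(-21)*(-21)=441
r7=(-21)-2=-23
halt.

-21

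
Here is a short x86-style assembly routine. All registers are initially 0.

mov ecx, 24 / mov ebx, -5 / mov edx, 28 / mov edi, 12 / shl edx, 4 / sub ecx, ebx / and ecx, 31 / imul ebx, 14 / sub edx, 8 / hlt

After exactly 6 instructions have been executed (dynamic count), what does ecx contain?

ecx=24
ebx=-5
edx=28
edi=12
edx=28<<4=448
ecx=24-(-5)=29
After step 6: ecx = 29.

29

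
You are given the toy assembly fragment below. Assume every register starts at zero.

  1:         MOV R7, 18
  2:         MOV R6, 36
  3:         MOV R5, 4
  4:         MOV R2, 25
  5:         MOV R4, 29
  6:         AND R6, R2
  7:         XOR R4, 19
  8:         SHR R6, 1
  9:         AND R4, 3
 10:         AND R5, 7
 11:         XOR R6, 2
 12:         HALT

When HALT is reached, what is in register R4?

2

R7=18
R6=36
R5=4
R2=25
R4=29
R6=36&25=0
R4=29^19=14
R6=0>>1=0
R4=14&3=2
R5=4&7=4
R6=0^2=2
halt.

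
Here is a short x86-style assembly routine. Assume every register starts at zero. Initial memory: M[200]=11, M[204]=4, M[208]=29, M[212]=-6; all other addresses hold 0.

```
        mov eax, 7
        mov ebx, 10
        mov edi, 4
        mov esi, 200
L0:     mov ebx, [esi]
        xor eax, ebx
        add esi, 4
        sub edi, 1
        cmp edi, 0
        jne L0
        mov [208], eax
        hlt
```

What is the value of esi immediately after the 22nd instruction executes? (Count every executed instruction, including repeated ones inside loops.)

after mov eax, 7: eax=7
after mov ebx, 10: ebx=10
after mov edi, 4: edi=4
after mov esi, 200: esi=200
after mov ebx, [esi]: ebx=M[200]=11
after xor eax, ebx: eax=7^11=12
after add esi, 4: esi=200+4=204
after sub edi, 1: edi=4-1=3
cmp edi, 0  (cmp 3,0)
jne L0: taken
after mov ebx, [esi]: ebx=M[204]=4
after xor eax, ebx: eax=12^4=8
after add esi, 4: esi=204+4=208
after sub edi, 1: edi=3-1=2
cmp edi, 0  (cmp 2,0)
jne L0: taken
after mov ebx, [esi]: ebx=M[208]=29
after xor eax, ebx: eax=8^29=21
after add esi, 4: esi=208+4=212
after sub edi, 1: edi=2-1=1
cmp edi, 0  (cmp 1,0)
jne L0: taken
After step 22: esi = 212.

212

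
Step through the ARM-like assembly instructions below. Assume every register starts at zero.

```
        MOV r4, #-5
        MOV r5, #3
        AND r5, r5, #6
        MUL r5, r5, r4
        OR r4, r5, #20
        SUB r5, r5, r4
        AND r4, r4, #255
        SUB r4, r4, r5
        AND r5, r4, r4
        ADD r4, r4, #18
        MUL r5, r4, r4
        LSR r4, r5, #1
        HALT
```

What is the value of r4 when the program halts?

34848

r4=-5
r5=3
r5=3&6=2
r5=2*(-5)=-10
r4=(-10)|20=-10
r5=(-10)-(-10)=0
r4=(-10)&255=246
r4=246-0=246
r5=246&246=246
r4=246+18=264
r5=264*264=69696
r4=69696>>1=34848
halt.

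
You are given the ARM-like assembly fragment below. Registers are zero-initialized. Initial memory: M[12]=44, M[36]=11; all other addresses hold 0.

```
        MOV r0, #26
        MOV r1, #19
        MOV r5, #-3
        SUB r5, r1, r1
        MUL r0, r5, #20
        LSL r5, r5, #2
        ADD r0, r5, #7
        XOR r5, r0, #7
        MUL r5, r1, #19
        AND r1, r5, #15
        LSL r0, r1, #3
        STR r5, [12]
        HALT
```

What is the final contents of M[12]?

MOV r0, #26 → r0=26
MOV r1, #19 → r1=19
MOV r5, #-3 → r5=-3
SUB r5, r1, r1 → r5=19-19=0
MUL r0, r5, #20 → r0=0*20=0
LSL r5, r5, #2 → r5=0<<2=0
ADD r0, r5, #7 → r0=0+7=7
XOR r5, r0, #7 → r5=7^7=0
MUL r5, r1, #19 → r5=19*19=361
AND r1, r5, #15 → r1=361&15=9
LSL r0, r1, #3 → r0=9<<3=72
STR r5, [12] → M[12]=361
halt.

361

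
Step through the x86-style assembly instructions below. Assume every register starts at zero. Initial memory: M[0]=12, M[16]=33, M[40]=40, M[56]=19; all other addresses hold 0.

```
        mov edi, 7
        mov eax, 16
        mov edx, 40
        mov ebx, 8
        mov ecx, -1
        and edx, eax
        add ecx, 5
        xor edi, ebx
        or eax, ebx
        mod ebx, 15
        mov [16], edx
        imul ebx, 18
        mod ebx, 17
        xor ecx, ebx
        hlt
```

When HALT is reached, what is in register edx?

0

edi=7
eax=16
edx=40
ebx=8
ecx=-1
edx=40&16=0
ecx=(-1)+5=4
edi=7^8=15
eax=16|8=24
ebx=8%15=8
mov [16], edx → M[16]=0
ebx=8*18=144
ebx=144%17=8
ecx=4^8=12
halt.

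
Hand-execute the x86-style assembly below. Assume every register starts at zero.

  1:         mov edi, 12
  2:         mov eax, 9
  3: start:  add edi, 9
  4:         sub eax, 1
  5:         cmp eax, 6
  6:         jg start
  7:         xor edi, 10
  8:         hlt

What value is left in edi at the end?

45

after mov edi, 12: edi=12
after mov eax, 9: eax=9
after add edi, 9: edi=12+9=21
after sub eax, 1: eax=9-1=8
cmp eax, 6  (cmp 8,6)
jg start: taken
after add edi, 9: edi=21+9=30
after sub eax, 1: eax=8-1=7
cmp eax, 6  (cmp 7,6)
jg start: taken
after add edi, 9: edi=30+9=39
after sub eax, 1: eax=7-1=6
cmp eax, 6  (cmp 6,6)
jg start: not taken
after xor edi, 10: edi=39^10=45
halt.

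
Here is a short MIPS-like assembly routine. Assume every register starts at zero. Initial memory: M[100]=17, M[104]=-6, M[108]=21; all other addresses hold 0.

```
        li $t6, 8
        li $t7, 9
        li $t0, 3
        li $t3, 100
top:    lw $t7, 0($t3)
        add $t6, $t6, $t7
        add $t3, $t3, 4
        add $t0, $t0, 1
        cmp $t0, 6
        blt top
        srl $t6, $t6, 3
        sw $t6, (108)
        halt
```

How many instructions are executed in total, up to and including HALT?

25

li $t6, 8 → $t6=8
li $t7, 9 → $t7=9
li $t0, 3 → $t0=3
li $t3, 100 → $t3=100
lw $t7, 0($t3) → $t7=M[100]=17
add $t6, $t6, $t7 → $t6=8+17=25
add $t3, $t3, 4 → $t3=100+4=104
add $t0, $t0, 1 → $t0=3+1=4
cmp $t0, 6  (cmp 4,6)
blt top: taken
lw $t7, 0($t3) → $t7=M[104]=-6
add $t6, $t6, $t7 → $t6=25+(-6)=19
add $t3, $t3, 4 → $t3=104+4=108
add $t0, $t0, 1 → $t0=4+1=5
cmp $t0, 6  (cmp 5,6)
blt top: taken
lw $t7, 0($t3) → $t7=M[108]=21
add $t6, $t6, $t7 → $t6=19+21=40
add $t3, $t3, 4 → $t3=108+4=112
add $t0, $t0, 1 → $t0=5+1=6
cmp $t0, 6  (cmp 6,6)
blt top: not taken
srl $t6, $t6, 3 → $t6=40>>3=5
sw $t6, (108) → M[108]=5
halt.
Total executed instructions: 25.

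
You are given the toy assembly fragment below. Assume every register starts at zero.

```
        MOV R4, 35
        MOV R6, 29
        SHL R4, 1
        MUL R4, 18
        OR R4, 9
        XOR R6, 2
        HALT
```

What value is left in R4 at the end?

after MOV R4, 35: R4=35
after MOV R6, 29: R6=29
after SHL R4, 1: R4=35<<1=70
after MUL R4, 18: R4=70*18=1260
after OR R4, 9: R4=1260|9=1261
after XOR R6, 2: R6=29^2=31
halt.

1261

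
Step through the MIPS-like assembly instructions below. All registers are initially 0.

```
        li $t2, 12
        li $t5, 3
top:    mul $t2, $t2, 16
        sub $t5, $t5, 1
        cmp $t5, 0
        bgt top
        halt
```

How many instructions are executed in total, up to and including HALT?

$t2=12
$t5=3
$t2=12*16=192
$t5=3-1=2
cmp $t5, 0  (cmp 2,0)
bgt top: taken
$t2=192*16=3072
$t5=2-1=1
cmp $t5, 0  (cmp 1,0)
bgt top: taken
$t2=3072*16=49152
$t5=1-1=0
cmp $t5, 0  (cmp 0,0)
bgt top: not taken
halt.
Total executed instructions: 15.

15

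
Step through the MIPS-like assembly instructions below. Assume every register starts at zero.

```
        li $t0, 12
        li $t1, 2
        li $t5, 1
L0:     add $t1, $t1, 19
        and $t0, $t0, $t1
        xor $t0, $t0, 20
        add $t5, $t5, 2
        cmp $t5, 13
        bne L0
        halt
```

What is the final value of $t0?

0

$t0=12
$t1=2
$t5=1
$t1=2+19=21
$t0=12&21=4
$t0=4^20=16
$t5=1+2=3
cmp $t5, 13  (cmp 3,13)
bne L0: taken
$t1=21+19=40
$t0=16&40=0
$t0=0^20=20
$t5=3+2=5
cmp $t5, 13  (cmp 5,13)
bne L0: taken
$t1=40+19=59
$t0=20&59=16
$t0=16^20=4
$t5=5+2=7
cmp $t5, 13  (cmp 7,13)
bne L0: taken
$t1=59+19=78
$t0=4&78=4
$t0=4^20=16
$t5=7+2=9
cmp $t5, 13  (cmp 9,13)
bne L0: taken
$t1=78+19=97
$t0=16&97=0
$t0=0^20=20
$t5=9+2=11
cmp $t5, 13  (cmp 11,13)
bne L0: taken
$t1=97+19=116
$t0=20&116=20
$t0=20^20=0
$t5=11+2=13
cmp $t5, 13  (cmp 13,13)
bne L0: not taken
halt.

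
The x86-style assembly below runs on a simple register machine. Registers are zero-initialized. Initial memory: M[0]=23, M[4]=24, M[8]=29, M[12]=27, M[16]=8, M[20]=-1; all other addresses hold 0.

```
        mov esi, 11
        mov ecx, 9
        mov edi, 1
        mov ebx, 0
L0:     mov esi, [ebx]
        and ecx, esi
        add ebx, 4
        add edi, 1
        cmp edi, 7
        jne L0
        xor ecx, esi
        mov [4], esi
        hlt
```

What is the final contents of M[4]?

-1

esi=11
ecx=9
edi=1
ebx=0
esi=M[0]=23
ecx=9&23=1
ebx=0+4=4
edi=1+1=2
cmp edi, 7  (cmp 2,7)
jne L0: taken
esi=M[4]=24
ecx=1&24=0
ebx=4+4=8
edi=2+1=3
cmp edi, 7  (cmp 3,7)
jne L0: taken
esi=M[8]=29
ecx=0&29=0
ebx=8+4=12
edi=3+1=4
cmp edi, 7  (cmp 4,7)
jne L0: taken
esi=M[12]=27
ecx=0&27=0
ebx=12+4=16
edi=4+1=5
cmp edi, 7  (cmp 5,7)
jne L0: taken
esi=M[16]=8
ecx=0&8=0
ebx=16+4=20
edi=5+1=6
cmp edi, 7  (cmp 6,7)
jne L0: taken
esi=M[20]=-1
ecx=0&(-1)=0
ebx=20+4=24
edi=6+1=7
cmp edi, 7  (cmp 7,7)
jne L0: not taken
ecx=0^(-1)=-1
mov [4], esi → M[4]=-1
halt.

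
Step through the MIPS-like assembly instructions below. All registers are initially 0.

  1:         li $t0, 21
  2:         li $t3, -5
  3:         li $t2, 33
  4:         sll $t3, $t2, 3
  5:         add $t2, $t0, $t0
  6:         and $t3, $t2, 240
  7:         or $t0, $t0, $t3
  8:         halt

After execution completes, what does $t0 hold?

li $t0, 21 → $t0=21
li $t3, -5 → $t3=-5
li $t2, 33 → $t2=33
sll $t3, $t2, 3 → $t3=33<<3=264
add $t2, $t0, $t0 → $t2=21+21=42
and $t3, $t2, 240 → $t3=42&240=32
or $t0, $t0, $t3 → $t0=21|32=53
halt.

53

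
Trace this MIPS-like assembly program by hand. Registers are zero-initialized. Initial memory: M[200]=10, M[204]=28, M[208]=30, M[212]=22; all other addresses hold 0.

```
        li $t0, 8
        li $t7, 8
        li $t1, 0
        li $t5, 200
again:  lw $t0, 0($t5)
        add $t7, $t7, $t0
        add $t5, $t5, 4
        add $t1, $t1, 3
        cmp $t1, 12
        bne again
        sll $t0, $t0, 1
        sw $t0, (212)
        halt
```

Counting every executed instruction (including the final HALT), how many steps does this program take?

$t0=8
$t7=8
$t1=0
$t5=200
$t0=M[200]=10
$t7=8+10=18
$t5=200+4=204
$t1=0+3=3
cmp $t1, 12  (cmp 3,12)
bne again: taken
$t0=M[204]=28
$t7=18+28=46
$t5=204+4=208
$t1=3+3=6
cmp $t1, 12  (cmp 6,12)
bne again: taken
$t0=M[208]=30
$t7=46+30=76
$t5=208+4=212
$t1=6+3=9
cmp $t1, 12  (cmp 9,12)
bne again: taken
$t0=M[212]=22
$t7=76+22=98
$t5=212+4=216
$t1=9+3=12
cmp $t1, 12  (cmp 12,12)
bne again: not taken
$t0=22<<1=44
sw $t0, (212) → M[212]=44
halt.
Total executed instructions: 31.

31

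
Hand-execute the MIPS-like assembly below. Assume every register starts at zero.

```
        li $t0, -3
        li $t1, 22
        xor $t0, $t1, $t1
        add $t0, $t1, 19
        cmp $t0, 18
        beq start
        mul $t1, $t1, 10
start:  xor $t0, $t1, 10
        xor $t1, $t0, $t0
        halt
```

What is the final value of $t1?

0

after li $t0, -3: $t0=-3
after li $t1, 22: $t1=22
after xor $t0, $t1, $t1: $t0=22^22=0
after add $t0, $t1, 19: $t0=22+19=41
cmp $t0, 18  (cmp 41,18)
beq start: not taken
after mul $t1, $t1, 10: $t1=22*10=220
after xor $t0, $t1, 10: $t0=220^10=214
after xor $t1, $t0, $t0: $t1=214^214=0
halt.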